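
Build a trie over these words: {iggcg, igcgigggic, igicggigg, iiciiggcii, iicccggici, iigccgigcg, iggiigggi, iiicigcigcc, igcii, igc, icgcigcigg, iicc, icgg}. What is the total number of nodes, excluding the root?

Count nodes per top-level branch (shared prefixes stored once):
  'i'-branch (icgcigcigg, icgg, igc, igcgigggic, igcii, iggcg, iggiigggi, igicggigg, iicc, iicccggici, iiciiggcii, iigccgigcg, iiicigcigcc): 71 nodes
Sum: 71

71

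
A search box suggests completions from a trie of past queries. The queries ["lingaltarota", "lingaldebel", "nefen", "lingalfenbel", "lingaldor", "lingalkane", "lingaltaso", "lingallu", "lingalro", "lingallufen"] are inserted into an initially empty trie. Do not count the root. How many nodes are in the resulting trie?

43

Count nodes per top-level branch (shared prefixes stored once):
  'l'-branch (lingaldebel, lingaldor, lingalfenbel, lingalkane, lingallu, lingallufen, lingalro, lingaltarota, lingaltaso): 38 nodes
  'n'-branch (nefen): 5 nodes
Sum: 43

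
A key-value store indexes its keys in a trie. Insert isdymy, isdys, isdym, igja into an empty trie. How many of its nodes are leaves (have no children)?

3

Leaves are exactly the stored words that no other stored word extends.
Those words: "igja", "isdymy", "isdys"
Leaf count: 3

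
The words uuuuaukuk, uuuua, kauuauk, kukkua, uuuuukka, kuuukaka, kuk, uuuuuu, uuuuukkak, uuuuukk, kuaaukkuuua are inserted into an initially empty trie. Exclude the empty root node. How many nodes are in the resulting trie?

Count nodes per top-level branch (shared prefixes stored once):
  'k'-branch (kauuauk, kuaaukkuuua, kuk, kukkua, kuuukaka): 27 nodes
  'u'-branch (uuuua, uuuuaukuk, uuuuukk, uuuuukka, uuuuukkak, uuuuuu): 15 nodes
Sum: 42

42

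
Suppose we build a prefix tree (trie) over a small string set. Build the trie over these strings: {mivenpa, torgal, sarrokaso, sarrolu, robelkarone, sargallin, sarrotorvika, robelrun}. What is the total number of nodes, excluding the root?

For each word, the new-node count is its length minus the longest prefix already in the trie:
  "mivenpa" → 7 new (m, i, v, e, n, p, a)
  "torgal" → 6 new (t, o, r, g, a, l)
  "sarrokaso" → 9 new (s, a, r, r, o, k, a, s, o)
  "sarrolu" → prefix "sarro" already present; 2 new (l, u)
  "robelkarone" → 11 new (r, o, b, e, l, k, a, r, o, n, e)
  "sargallin" → prefix "sar" already present; 6 new (g, a, l, l, i, n)
  "sarrotorvika" → prefix "sarro" already present; 7 new (t, o, r, v, i, k, a)
  "robelrun" → prefix "robel" already present; 3 new (r, u, n)
Total nodes = 7 + 6 + 9 + 2 + 11 + 6 + 7 + 3 = 51

51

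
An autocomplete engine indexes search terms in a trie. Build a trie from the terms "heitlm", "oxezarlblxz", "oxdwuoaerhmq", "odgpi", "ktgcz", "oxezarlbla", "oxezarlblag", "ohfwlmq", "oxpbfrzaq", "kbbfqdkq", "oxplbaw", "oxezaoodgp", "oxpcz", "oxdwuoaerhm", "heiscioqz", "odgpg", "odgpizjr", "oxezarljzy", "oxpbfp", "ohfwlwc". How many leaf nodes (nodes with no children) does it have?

Leaves are exactly the stored words that no other stored word extends.
Those words: "heiscioqz", "heitlm", "kbbfqdkq", "ktgcz", "odgpg", "odgpizjr", "ohfwlmq", "ohfwlwc", "oxdwuoaerhmq", "oxezaoodgp", "oxezarlblag", "oxezarlblxz", "oxezarljzy", "oxpbfp", "oxpbfrzaq", "oxpcz", "oxplbaw"
Leaf count: 17

17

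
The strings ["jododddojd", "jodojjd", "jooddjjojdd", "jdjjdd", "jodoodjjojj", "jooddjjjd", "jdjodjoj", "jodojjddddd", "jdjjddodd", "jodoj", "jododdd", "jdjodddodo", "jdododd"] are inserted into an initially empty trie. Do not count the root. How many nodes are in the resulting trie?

Trace insertions, counting only characters that open a new branch:
  "jododddojd" → 10 new (j, o, d, o, d, d, d, o, j, d)
  "jodojjd" → prefix "jodo" already present; 3 new (j, j, d)
  "jooddjjojdd" → prefix "jo" already present; 9 new (o, d, d, j, j, o, j, d, d)
  "jdjjdd" → prefix "j" already present; 5 new (d, j, j, d, d)
  "jodoodjjojj" → prefix "jodo" already present; 7 new (o, d, j, j, o, j, j)
  "jooddjjjd" → prefix "jooddjj" already present; 2 new (j, d)
  "jdjodjoj" → prefix "jdj" already present; 5 new (o, d, j, o, j)
  "jodojjddddd" → prefix "jodojjd" already present; 4 new (d, d, d, d)
  "jdjjddodd" → prefix "jdjjdd" already present; 3 new (o, d, d)
  "jodoj" → prefix "jodoj" already present; 0 new (none)
  "jododdd" → prefix "jododdd" already present; 0 new (none)
  "jdjodddodo" → prefix "jdjod" already present; 5 new (d, d, o, d, o)
  "jdododd" → prefix "jd" already present; 5 new (o, d, o, d, d)
Total nodes = 10 + 3 + 9 + 5 + 7 + 2 + 5 + 4 + 3 + 0 + 0 + 5 + 5 = 58

58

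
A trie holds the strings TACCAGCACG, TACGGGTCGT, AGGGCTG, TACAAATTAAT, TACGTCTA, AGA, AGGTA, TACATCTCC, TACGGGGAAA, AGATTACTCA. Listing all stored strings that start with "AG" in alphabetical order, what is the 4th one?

AGGTA

DFS of the "AG" subtree visits, in order: "AGA", "AGATTACTCA", "AGGGCTG", "AGGTA"
The 4th is AGGTA.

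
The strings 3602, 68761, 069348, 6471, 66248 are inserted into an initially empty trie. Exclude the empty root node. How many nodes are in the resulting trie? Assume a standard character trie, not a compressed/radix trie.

Count nodes per top-level branch (shared prefixes stored once):
  '0'-branch (069348): 6 nodes
  '3'-branch (3602): 4 nodes
  '6'-branch (6471, 66248, 68761): 12 nodes
Sum: 22

22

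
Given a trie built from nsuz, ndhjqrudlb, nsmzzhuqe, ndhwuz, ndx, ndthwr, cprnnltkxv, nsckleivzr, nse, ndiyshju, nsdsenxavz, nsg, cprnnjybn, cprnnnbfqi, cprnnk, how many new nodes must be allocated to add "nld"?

"n" is already a path in the trie; the remaining "ld" must be added.
Each of the 2 remaining characters creates one node.

2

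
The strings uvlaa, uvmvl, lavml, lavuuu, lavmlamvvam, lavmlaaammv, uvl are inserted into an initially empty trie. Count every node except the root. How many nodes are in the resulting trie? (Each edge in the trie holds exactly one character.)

27

Trie structure (* marks end of a word):
(root)
├─ l
│  └─ a
│     └─ v
│        ├─ m
│        │  └─ l *
│        │     └─ a
│        │        ├─ a
│        │        │  └─ a
│        │        │     └─ m
│        │        │        └─ m
│        │        │           └─ v *
│        │        └─ m
│        │           └─ v
│        │              └─ v
│        │                 └─ a
│        │                    └─ m *
│        └─ u
│           └─ u
│              └─ u *
└─ u
   └─ v
      ├─ l *
      │  └─ a
      │     └─ a *
      └─ m
         └─ v
            └─ l *
Counting every labelled node above: 27.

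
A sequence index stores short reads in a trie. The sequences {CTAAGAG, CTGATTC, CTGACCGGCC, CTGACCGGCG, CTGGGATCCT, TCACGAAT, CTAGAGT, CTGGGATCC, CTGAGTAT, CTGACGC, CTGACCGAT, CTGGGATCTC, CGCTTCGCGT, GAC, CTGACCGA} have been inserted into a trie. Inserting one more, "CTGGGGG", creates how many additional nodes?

2

"CTGGG" is already a path in the trie; the remaining "GG" must be added.
So 7 − 5 = 2 new nodes.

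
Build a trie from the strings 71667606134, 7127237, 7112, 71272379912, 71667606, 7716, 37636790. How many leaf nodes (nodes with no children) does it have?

5

A leaf is a node with no children — equivalently, the end of a word that is not a proper prefix of any other stored word.
Those words: "37636790", "7112", "71272379912", "71667606134", "7716"
Leaf count: 5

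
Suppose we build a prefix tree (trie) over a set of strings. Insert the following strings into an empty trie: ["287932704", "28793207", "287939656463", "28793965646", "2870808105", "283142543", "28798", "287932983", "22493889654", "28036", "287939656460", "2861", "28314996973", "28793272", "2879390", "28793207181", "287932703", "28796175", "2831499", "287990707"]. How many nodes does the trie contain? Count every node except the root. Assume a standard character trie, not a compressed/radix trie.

73

For each word, the new-node count is its length minus the longest prefix already in the trie:
  "287932704" → 9 new (2, 8, 7, 9, 3, 2, 7, 0, 4)
  "28793207" → prefix "287932" already present; 2 new (0, 7)
  "287939656463" → prefix "28793" already present; 7 new (9, 6, 5, 6, 4, 6, 3)
  "28793965646" → prefix "28793965646" already present; 0 new (none)
  "2870808105" → prefix "287" already present; 7 new (0, 8, 0, 8, 1, 0, 5)
  "283142543" → prefix "28" already present; 7 new (3, 1, 4, 2, 5, 4, 3)
  "28798" → prefix "2879" already present; 1 new (8)
  "287932983" → prefix "287932" already present; 3 new (9, 8, 3)
  "22493889654" → prefix "2" already present; 10 new (2, 4, 9, 3, 8, 8, 9, 6, 5, 4)
  "28036" → prefix "28" already present; 3 new (0, 3, 6)
  "287939656460" → prefix "28793965646" already present; 1 new (0)
  "2861" → prefix "28" already present; 2 new (6, 1)
  "28314996973" → prefix "28314" already present; 6 new (9, 9, 6, 9, 7, 3)
  "28793272" → prefix "2879327" already present; 1 new (2)
  "2879390" → prefix "287939" already present; 1 new (0)
  "28793207181" → prefix "28793207" already present; 3 new (1, 8, 1)
  "287932703" → prefix "28793270" already present; 1 new (3)
  "28796175" → prefix "2879" already present; 4 new (6, 1, 7, 5)
  "2831499" → prefix "2831499" already present; 0 new (none)
  "287990707" → prefix "2879" already present; 5 new (9, 0, 7, 0, 7)
Total nodes = 9 + 2 + 7 + 0 + 7 + 7 + 1 + 3 + 10 + 3 + 1 + 2 + 6 + 1 + 1 + 3 + 1 + 4 + 0 + 5 = 73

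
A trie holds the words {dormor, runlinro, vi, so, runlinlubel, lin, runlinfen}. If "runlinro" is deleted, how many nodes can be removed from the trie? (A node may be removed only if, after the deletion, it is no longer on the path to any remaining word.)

2

A node on "runlinro"'s path can go only if nothing else ends at it or branches off below it.
The suffix "ro" (2 nodes) is used only by "runlinro"; the node for "runlin" still has the child "l", so pruning stops there.
Nodes removed: 2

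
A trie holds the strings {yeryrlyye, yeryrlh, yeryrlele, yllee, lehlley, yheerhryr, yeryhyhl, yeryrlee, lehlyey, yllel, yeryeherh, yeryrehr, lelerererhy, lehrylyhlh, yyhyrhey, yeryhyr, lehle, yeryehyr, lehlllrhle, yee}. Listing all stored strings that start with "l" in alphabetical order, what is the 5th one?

Words with prefix "l", in lexicographic order: "lehle", "lehlley", "lehlllrhle", "lehlyey", "lehrylyhlh", "lelerererhy"
The 5th is lehrylyhlh.

lehrylyhlh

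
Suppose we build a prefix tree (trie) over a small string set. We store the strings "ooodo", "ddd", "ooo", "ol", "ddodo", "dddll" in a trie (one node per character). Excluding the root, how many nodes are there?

Trie structure (* marks end of a word):
(root)
├─ d
│  └─ d
│     ├─ d *
│     │  └─ l
│     │     └─ l *
│     └─ o
│        └─ d
│           └─ o *
└─ o
   ├─ l *
   └─ o
      └─ o *
         └─ d
            └─ o *
Counting every labelled node above: 14.

14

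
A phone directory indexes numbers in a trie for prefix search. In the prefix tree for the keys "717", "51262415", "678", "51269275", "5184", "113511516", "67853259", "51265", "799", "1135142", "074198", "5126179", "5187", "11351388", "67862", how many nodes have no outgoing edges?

14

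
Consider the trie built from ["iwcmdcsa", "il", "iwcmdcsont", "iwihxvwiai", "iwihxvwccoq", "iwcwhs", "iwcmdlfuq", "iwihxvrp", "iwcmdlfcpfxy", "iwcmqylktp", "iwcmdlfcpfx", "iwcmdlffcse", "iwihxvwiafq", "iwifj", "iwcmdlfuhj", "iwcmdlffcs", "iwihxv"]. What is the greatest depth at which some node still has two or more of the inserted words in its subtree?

The deepest shared node is where two words last agree before diverging.
e.g. "iwcmdlfcpfx" and "iwcmdlfcpfxy" share the prefix "iwcmdlfcpfx" of length 11; no pair shares a longer one.
Longest shared-prefix length: 11

11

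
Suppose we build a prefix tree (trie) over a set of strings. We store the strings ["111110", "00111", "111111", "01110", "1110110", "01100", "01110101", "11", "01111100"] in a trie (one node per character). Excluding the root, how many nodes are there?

29

Trie structure (* marks end of a word):
(root)
├─ 0
│  ├─ 0
│  │  └─ 1
│  │     └─ 1
│  │        └─ 1 *
│  └─ 1
│     └─ 1
│        ├─ 0
│        │  └─ 0 *
│        └─ 1
│           ├─ 0 *
│           │  └─ 1
│           │     └─ 0
│           │        └─ 1 *
│           └─ 1
│              └─ 1
│                 └─ 0
│                    └─ 0 *
└─ 1
   └─ 1 *
      └─ 1
         ├─ 0
         │  └─ 1
         │     └─ 1
         │        └─ 0 *
         └─ 1
            └─ 1
               ├─ 0 *
               └─ 1 *
Counting every labelled node above: 29.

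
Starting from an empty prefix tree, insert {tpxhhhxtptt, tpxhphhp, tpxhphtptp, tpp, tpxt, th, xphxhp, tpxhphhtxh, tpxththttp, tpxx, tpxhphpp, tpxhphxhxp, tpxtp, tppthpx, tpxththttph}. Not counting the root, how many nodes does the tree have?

50

Trace insertions, counting only characters that open a new branch:
  "tpxhhhxtptt" → 11 new (t, p, x, h, h, h, x, t, p, t, t)
  "tpxhphhp" → prefix "tpxh" already present; 4 new (p, h, h, p)
  "tpxhphtptp" → prefix "tpxhph" already present; 4 new (t, p, t, p)
  "tpp" → prefix "tp" already present; 1 new (p)
  "tpxt" → prefix "tpx" already present; 1 new (t)
  "th" → prefix "t" already present; 1 new (h)
  "xphxhp" → 6 new (x, p, h, x, h, p)
  "tpxhphhtxh" → prefix "tpxhphh" already present; 3 new (t, x, h)
  "tpxththttp" → prefix "tpxt" already present; 6 new (h, t, h, t, t, p)
  "tpxx" → prefix "tpx" already present; 1 new (x)
  "tpxhphpp" → prefix "tpxhph" already present; 2 new (p, p)
  "tpxhphxhxp" → prefix "tpxhph" already present; 4 new (x, h, x, p)
  "tpxtp" → prefix "tpxt" already present; 1 new (p)
  "tppthpx" → prefix "tpp" already present; 4 new (t, h, p, x)
  "tpxththttph" → prefix "tpxththttp" already present; 1 new (h)
Total nodes = 11 + 4 + 4 + 1 + 1 + 1 + 6 + 3 + 6 + 1 + 2 + 4 + 1 + 4 + 1 = 50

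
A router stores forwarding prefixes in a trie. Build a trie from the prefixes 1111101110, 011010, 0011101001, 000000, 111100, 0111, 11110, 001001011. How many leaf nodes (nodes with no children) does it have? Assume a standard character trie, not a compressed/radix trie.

7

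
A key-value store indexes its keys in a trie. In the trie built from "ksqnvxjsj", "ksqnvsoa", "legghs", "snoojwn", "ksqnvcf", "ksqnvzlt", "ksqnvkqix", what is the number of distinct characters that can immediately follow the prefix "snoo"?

1

Follow the path "snoo" to its node, then look at its outgoing edges.
Distinct next characters after "snoo": j.
That node has 1 child edge.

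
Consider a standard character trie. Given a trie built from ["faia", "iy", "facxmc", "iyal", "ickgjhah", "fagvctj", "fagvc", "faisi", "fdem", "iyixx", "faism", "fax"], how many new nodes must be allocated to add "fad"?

Walking "fad" from the root, the first 2 characters ("fa") follow existing edges; "d" is the first miss.
Each of the 1 remaining characters creates one node.

1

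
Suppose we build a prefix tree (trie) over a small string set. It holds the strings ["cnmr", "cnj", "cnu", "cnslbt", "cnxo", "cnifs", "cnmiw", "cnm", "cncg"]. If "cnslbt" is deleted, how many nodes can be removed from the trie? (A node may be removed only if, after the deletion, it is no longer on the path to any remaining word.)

4

A node on "cnslbt"'s path can go only if nothing else ends at it or branches off below it.
The suffix "slbt" (4 nodes) is used only by "cnslbt"; the node for "cn" still has the child "m", so pruning stops there.
Nodes removed: 4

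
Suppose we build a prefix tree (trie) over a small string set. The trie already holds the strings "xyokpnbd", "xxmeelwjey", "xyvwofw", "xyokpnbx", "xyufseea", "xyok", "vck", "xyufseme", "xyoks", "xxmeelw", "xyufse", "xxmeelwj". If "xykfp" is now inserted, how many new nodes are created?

Walking "xykfp" from the root, the first 2 characters ("xy") follow existing edges; "k" is the first miss.
New nodes needed: |"xykfp"| − 2 = 5 − 2 = 3.

3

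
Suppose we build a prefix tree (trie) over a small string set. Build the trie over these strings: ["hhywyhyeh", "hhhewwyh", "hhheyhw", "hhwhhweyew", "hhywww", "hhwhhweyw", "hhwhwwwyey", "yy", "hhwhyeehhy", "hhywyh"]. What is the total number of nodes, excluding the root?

43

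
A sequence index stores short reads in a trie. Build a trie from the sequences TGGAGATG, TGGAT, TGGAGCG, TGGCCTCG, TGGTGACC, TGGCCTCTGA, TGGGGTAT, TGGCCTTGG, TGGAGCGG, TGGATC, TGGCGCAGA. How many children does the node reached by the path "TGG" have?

Follow the path "TGG" to its node, then look at its outgoing edges.
Characters that immediately follow "TGG" among the stored strings: {A, C, G, T}.
That node has 4 child edges.

4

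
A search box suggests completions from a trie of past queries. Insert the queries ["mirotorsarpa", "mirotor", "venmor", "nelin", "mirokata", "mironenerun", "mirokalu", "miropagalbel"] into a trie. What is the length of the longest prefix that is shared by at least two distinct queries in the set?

7

Equivalently: take the maximum, over all pairs, of their longest common prefix length.
e.g. "mirotor" and "mirotorsarpa" share the prefix "mirotor" of length 7; no pair shares a longer one.
Longest shared-prefix length: 7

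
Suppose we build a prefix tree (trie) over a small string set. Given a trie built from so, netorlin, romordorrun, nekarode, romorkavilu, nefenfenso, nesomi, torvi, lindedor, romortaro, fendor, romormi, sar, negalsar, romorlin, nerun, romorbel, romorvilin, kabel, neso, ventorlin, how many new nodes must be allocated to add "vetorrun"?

6

The longest prefix of "vetorrun" already in the trie is "ve" (length 2).
Each of the 6 remaining characters creates one node.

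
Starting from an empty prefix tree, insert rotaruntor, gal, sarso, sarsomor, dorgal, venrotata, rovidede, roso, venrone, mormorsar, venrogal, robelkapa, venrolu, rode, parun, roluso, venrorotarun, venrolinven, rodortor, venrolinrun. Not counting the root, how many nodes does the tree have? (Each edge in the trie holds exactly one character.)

For each word, the new-node count is its length minus the longest prefix already in the trie:
  "rotaruntor" → 10 new (r, o, t, a, r, u, n, t, o, r)
  "gal" → 3 new (g, a, l)
  "sarso" → 5 new (s, a, r, s, o)
  "sarsomor" → prefix "sarso" already present; 3 new (m, o, r)
  "dorgal" → 6 new (d, o, r, g, a, l)
  "venrotata" → 9 new (v, e, n, r, o, t, a, t, a)
  "rovidede" → prefix "ro" already present; 6 new (v, i, d, e, d, e)
  "roso" → prefix "ro" already present; 2 new (s, o)
  "venrone" → prefix "venro" already present; 2 new (n, e)
  "mormorsar" → 9 new (m, o, r, m, o, r, s, a, r)
  "venrogal" → prefix "venro" already present; 3 new (g, a, l)
  "robelkapa" → prefix "ro" already present; 7 new (b, e, l, k, a, p, a)
  "venrolu" → prefix "venro" already present; 2 new (l, u)
  "rode" → prefix "ro" already present; 2 new (d, e)
  "parun" → 5 new (p, a, r, u, n)
  "roluso" → prefix "ro" already present; 4 new (l, u, s, o)
  "venrorotarun" → prefix "venro" already present; 7 new (r, o, t, a, r, u, n)
  "venrolinven" → prefix "venrol" already present; 5 new (i, n, v, e, n)
  "rodortor" → prefix "rod" already present; 5 new (o, r, t, o, r)
  "venrolinrun" → prefix "venrolin" already present; 3 new (r, u, n)
Total nodes = 10 + 3 + 5 + 3 + 6 + 9 + 6 + 2 + 2 + 9 + 3 + 7 + 2 + 2 + 5 + 4 + 7 + 5 + 5 + 3 = 98

98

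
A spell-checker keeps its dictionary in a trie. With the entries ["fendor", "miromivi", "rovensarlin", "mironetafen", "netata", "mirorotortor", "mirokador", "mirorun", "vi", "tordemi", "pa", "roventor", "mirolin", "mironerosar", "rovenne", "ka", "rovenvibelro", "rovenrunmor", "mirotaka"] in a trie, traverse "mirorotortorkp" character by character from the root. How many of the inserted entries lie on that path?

1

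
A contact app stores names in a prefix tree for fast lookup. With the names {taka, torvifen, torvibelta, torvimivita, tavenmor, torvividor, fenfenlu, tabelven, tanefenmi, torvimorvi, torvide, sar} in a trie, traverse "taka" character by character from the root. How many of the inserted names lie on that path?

1

Check each prefix of "taka" against the stored set — each match is an end-marker on the path.
Prefixes of the query that are stored words: "taka"
Count: 1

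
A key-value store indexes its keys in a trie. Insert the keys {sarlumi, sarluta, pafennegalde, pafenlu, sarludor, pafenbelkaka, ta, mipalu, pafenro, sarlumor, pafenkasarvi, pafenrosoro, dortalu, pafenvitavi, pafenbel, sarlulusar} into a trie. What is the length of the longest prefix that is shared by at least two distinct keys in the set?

8

Look for the deepest trie node that still has at least two words in its subtree.
"pafenbel" and "pafenbelkaka" agree on "pafenbel" (8 characters) before diverging; nothing deeper is shared.
Longest shared-prefix length: 8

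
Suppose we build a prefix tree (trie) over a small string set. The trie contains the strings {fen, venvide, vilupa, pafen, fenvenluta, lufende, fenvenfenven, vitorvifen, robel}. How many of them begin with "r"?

Walk to "r"; the words in its subtree are exactly those with that prefix.
Words under "r": robel
Count: 1

1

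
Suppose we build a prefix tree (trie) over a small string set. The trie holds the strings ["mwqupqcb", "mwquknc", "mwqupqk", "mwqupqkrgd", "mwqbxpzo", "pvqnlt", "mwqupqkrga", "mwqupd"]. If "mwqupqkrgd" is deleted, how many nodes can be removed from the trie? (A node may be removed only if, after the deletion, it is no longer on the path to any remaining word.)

1

Walk "mwqupqkrgd" from the leaf back toward the root, removing each node that no remaining word uses.
The suffix "d" (1 node) is used only by "mwqupqkrgd"; the node for "mwqupqkrg" still has the child "a", so pruning stops there.
Nodes removed: 1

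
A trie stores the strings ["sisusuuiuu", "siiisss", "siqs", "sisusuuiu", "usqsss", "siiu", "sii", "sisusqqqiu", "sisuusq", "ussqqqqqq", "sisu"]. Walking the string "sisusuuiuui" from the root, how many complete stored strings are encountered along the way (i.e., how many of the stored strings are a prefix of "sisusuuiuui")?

3

Check each prefix of "sisusuuiuui" against the stored set — each match is an end-marker on the path.
Prefixes of the query that are stored words: "sisu", "sisusuuiu", "sisusuuiuu"
Count: 3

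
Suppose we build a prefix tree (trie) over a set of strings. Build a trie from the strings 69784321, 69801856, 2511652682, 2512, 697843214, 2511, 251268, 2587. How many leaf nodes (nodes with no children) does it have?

5

Leaves are exactly the stored words that no other stored word extends.
Those words: "2511652682", "251268", "2587", "697843214", "69801856"
Leaf count: 5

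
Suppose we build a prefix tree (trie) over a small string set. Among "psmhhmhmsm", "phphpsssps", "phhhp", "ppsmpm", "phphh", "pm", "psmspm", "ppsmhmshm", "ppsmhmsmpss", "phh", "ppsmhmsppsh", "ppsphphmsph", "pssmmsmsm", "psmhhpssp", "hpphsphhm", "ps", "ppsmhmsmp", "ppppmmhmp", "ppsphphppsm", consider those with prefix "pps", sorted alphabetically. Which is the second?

ppsmhmsmp

Words with prefix "pps", in lexicographic order: "ppsmhmshm", "ppsmhmsmp", "ppsmhmsmpss", "ppsmhmsppsh", "ppsmpm", "ppsphphmsph", "ppsphphppsm"
Position 2: ppsmhmsmp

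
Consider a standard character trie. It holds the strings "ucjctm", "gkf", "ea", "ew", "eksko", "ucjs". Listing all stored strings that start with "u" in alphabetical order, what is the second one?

ucjs

Filter for "u…" and sort: "ucjctm", "ucjs"
Position 2: ucjs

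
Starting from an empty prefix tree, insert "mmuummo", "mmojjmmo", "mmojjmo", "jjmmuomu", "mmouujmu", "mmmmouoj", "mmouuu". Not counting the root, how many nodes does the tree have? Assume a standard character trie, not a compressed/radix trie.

Insert word by word; a character creates a node only if that edge doesn't already exist:
  "mmuummo" → 7 new (m, m, u, u, m, m, o)
  "mmojjmmo" → prefix "mm" already present; 6 new (o, j, j, m, m, o)
  "mmojjmo" → prefix "mmojjm" already present; 1 new (o)
  "jjmmuomu" → 8 new (j, j, m, m, u, o, m, u)
  "mmouujmu" → prefix "mmo" already present; 5 new (u, u, j, m, u)
  "mmmmouoj" → prefix "mm" already present; 6 new (m, m, o, u, o, j)
  "mmouuu" → prefix "mmouu" already present; 1 new (u)
Total nodes = 7 + 6 + 1 + 8 + 5 + 6 + 1 = 34

34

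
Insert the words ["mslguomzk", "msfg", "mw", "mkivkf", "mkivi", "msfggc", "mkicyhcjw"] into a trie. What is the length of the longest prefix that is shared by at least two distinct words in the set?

The deepest shared node is where two words last agree before diverging.
"mkivi" and "mkivkf" agree on "mkiv" (4 characters) before diverging; nothing deeper is shared.
Longest shared-prefix length: 4

4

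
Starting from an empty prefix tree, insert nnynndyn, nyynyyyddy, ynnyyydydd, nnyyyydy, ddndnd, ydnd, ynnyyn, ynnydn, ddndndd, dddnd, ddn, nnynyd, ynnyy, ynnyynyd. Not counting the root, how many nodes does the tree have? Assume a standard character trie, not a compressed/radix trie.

For each word, the new-node count is its length minus the longest prefix already in the trie:
  "nnynndyn" → 8 new (n, n, y, n, n, d, y, n)
  "nyynyyyddy" → prefix "n" already present; 9 new (y, y, n, y, y, y, d, d, y)
  "ynnyyydydd" → 10 new (y, n, n, y, y, y, d, y, d, d)
  "nnyyyydy" → prefix "nny" already present; 5 new (y, y, y, d, y)
  "ddndnd" → 6 new (d, d, n, d, n, d)
  "ydnd" → prefix "y" already present; 3 new (d, n, d)
  "ynnyyn" → prefix "ynnyy" already present; 1 new (n)
  "ynnydn" → prefix "ynny" already present; 2 new (d, n)
  "ddndndd" → prefix "ddndnd" already present; 1 new (d)
  "dddnd" → prefix "dd" already present; 3 new (d, n, d)
  "ddn" → prefix "ddn" already present; 0 new (none)
  "nnynyd" → prefix "nnyn" already present; 2 new (y, d)
  "ynnyy" → prefix "ynnyy" already present; 0 new (none)
  "ynnyynyd" → prefix "ynnyyn" already present; 2 new (y, d)
Total nodes = 8 + 9 + 10 + 5 + 6 + 3 + 1 + 2 + 1 + 3 + 0 + 2 + 0 + 2 = 52

52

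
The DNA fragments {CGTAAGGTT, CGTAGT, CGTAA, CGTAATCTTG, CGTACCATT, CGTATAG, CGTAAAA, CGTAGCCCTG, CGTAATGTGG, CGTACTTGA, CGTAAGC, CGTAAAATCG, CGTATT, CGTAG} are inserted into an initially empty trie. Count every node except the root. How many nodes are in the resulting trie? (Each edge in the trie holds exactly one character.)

Trace insertions, counting only characters that open a new branch:
  "CGTAAGGTT" → 9 new (C, G, T, A, A, G, G, T, T)
  "CGTAGT" → prefix "CGTA" already present; 2 new (G, T)
  "CGTAA" → prefix "CGTAA" already present; 0 new (none)
  "CGTAATCTTG" → prefix "CGTAA" already present; 5 new (T, C, T, T, G)
  "CGTACCATT" → prefix "CGTA" already present; 5 new (C, C, A, T, T)
  "CGTATAG" → prefix "CGTA" already present; 3 new (T, A, G)
  "CGTAAAA" → prefix "CGTAA" already present; 2 new (A, A)
  "CGTAGCCCTG" → prefix "CGTAG" already present; 5 new (C, C, C, T, G)
  "CGTAATGTGG" → prefix "CGTAAT" already present; 4 new (G, T, G, G)
  "CGTACTTGA" → prefix "CGTAC" already present; 4 new (T, T, G, A)
  "CGTAAGC" → prefix "CGTAAG" already present; 1 new (C)
  "CGTAAAATCG" → prefix "CGTAAAA" already present; 3 new (T, C, G)
  "CGTATT" → prefix "CGTAT" already present; 1 new (T)
  "CGTAG" → prefix "CGTAG" already present; 0 new (none)
Total nodes = 9 + 2 + 0 + 5 + 5 + 3 + 2 + 5 + 4 + 4 + 1 + 3 + 1 + 0 = 44

44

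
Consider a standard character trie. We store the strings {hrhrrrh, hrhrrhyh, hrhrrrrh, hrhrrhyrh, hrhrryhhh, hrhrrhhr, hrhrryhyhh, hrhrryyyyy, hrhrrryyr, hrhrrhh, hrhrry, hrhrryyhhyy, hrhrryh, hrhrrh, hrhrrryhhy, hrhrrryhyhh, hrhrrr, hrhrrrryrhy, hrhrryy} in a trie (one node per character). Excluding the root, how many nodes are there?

44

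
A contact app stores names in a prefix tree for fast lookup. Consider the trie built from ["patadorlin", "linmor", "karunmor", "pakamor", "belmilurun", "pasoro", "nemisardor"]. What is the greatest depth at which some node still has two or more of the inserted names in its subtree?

Equivalently: take the maximum, over all pairs, of their longest common prefix length.
e.g. "pakamor" and "pasoro" share the prefix "pa" of length 2; no pair shares a longer one.
Longest shared-prefix length: 2

2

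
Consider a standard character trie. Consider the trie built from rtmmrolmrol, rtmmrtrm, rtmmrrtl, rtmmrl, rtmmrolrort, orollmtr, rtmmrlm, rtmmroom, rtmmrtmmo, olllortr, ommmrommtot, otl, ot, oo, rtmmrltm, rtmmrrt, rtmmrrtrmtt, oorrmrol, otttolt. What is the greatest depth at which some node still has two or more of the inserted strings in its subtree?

7

Equivalently: take the maximum, over all pairs, of their longest common prefix length.
e.g. "rtmmrolmrol" and "rtmmrolrort" share the prefix "rtmmrol" of length 7; no pair shares a longer one.
Longest shared-prefix length: 7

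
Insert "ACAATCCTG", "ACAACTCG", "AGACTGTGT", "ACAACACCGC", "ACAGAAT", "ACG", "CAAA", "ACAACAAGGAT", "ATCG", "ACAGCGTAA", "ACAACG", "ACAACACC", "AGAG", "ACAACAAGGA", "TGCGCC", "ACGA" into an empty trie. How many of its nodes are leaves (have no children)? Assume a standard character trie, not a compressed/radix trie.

Leaves are exactly the stored words that no other stored word extends.
Those words: "ACAACAAGGAT", "ACAACACCGC", "ACAACG", "ACAACTCG", "ACAATCCTG", "ACAGAAT", "ACAGCGTAA", "ACGA", "AGACTGTGT", "AGAG", "ATCG", "CAAA", "TGCGCC"
Leaf count: 13

13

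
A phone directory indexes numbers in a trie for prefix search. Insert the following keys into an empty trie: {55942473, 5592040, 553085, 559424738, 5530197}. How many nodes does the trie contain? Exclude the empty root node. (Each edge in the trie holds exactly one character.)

Count nodes per top-level branch (shared prefixes stored once):
  '5'-branch (5530197, 553085, 5592040, 55942473, 559424738): 20 nodes
Sum: 20

20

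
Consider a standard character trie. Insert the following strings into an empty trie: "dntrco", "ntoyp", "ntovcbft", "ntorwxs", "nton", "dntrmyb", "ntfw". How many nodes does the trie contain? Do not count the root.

26

Trie structure (* marks end of a word):
(root)
├─ d
│  └─ n
│     └─ t
│        └─ r
│           ├─ c
│           │  └─ o *
│           └─ m
│              └─ y
│                 └─ b *
└─ n
   └─ t
      ├─ f
      │  └─ w *
      └─ o
         ├─ n *
         ├─ r
         │  └─ w
         │     └─ x
         │        └─ s *
         ├─ v
         │  └─ c
         │     └─ b
         │        └─ f
         │           └─ t *
         └─ y
            └─ p *
Counting every labelled node above: 26.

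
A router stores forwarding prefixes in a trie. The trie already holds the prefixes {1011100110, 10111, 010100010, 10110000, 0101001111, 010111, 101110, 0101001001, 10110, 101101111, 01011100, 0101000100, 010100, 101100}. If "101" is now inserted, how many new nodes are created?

0

"101" is already a full path in the trie; only an end-marker is added.
No new nodes are needed: 0.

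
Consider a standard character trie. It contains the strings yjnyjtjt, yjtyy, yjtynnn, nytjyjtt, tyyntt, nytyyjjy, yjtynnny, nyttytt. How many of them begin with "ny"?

Filter for entries beginning with "ny":
Matches: "nytjyjtt", "nyttytt", "nytyyjjy"
Count: 3

3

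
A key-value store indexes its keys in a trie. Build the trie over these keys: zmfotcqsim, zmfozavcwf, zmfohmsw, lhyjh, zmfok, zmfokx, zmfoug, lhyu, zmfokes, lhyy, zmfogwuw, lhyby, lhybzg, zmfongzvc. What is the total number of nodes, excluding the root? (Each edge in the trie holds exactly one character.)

46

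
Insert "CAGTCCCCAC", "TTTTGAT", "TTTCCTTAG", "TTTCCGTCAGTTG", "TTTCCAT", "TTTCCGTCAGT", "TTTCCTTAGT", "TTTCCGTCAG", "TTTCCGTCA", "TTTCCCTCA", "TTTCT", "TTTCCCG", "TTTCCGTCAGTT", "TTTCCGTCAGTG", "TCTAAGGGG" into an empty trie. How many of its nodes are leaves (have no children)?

A leaf is a node with no children — equivalently, the end of a word that is not a proper prefix of any other stored word.
Those words: "CAGTCCCCAC", "TCTAAGGGG", "TTTCCAT", "TTTCCCG", "TTTCCCTCA", "TTTCCGTCAGTG", "TTTCCGTCAGTTG", "TTTCCTTAGT", "TTTCT", "TTTTGAT"
Leaf count: 10

10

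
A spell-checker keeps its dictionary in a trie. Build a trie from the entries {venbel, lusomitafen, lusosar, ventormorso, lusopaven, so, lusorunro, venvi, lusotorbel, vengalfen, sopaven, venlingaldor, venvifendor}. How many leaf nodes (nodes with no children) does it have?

11

Leaves are exactly the stored words that no other stored word extends.
Those words: "lusomitafen", "lusopaven", "lusorunro", "lusosar", "lusotorbel", "sopaven", "venbel", "vengalfen", "venlingaldor", "ventormorso", "venvifendor"
Leaf count: 11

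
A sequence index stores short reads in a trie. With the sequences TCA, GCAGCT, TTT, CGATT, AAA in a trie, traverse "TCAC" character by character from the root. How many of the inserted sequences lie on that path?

Traverse "TCAC" character by character; count nodes along the way that are marked as word ends.
Prefixes of the query that are stored words: "TCA"
Count: 1

1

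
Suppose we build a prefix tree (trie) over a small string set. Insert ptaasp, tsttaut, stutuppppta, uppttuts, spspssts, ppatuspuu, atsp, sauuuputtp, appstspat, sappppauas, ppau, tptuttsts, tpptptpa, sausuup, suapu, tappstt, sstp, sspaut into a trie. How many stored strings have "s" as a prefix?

8

Traverse to the node for "s", then collect every word in that subtree.
Matches: "sappppauas", "sausuup", "sauuuputtp", "spspssts", "sspaut", "sstp", "stutuppppta", "suapu"
Count: 8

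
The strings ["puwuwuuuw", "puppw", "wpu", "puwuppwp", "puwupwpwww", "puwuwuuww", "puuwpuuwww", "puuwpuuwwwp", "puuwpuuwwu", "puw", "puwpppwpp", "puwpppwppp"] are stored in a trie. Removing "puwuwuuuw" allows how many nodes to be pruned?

A node on "puwuwuuuw"'s path can go only if nothing else ends at it or branches off below it.
The suffix "uw" (2 nodes) is used only by "puwuwuuuw"; the node for "puwuwuu" still has the child "w", so pruning stops there.
Nodes removed: 2

2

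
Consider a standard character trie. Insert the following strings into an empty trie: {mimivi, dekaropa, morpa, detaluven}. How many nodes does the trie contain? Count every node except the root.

25

Insert word by word; a character creates a node only if that edge doesn't already exist:
  "mimivi" → 6 new (m, i, m, i, v, i)
  "dekaropa" → 8 new (d, e, k, a, r, o, p, a)
  "morpa" → prefix "m" already present; 4 new (o, r, p, a)
  "detaluven" → prefix "de" already present; 7 new (t, a, l, u, v, e, n)
Total nodes = 6 + 8 + 4 + 7 = 25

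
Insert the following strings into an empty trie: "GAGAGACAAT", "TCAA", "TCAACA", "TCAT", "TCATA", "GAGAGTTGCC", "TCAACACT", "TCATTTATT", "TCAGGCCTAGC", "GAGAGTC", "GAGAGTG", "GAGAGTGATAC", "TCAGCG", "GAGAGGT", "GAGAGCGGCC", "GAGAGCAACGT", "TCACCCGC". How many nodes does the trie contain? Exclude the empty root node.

For each word, the new-node count is its length minus the longest prefix already in the trie:
  "GAGAGACAAT" → 10 new (G, A, G, A, G, A, C, A, A, T)
  "TCAA" → 4 new (T, C, A, A)
  "TCAACA" → prefix "TCAA" already present; 2 new (C, A)
  "TCAT" → prefix "TCA" already present; 1 new (T)
  "TCATA" → prefix "TCAT" already present; 1 new (A)
  "GAGAGTTGCC" → prefix "GAGAG" already present; 5 new (T, T, G, C, C)
  "TCAACACT" → prefix "TCAACA" already present; 2 new (C, T)
  "TCATTTATT" → prefix "TCAT" already present; 5 new (T, T, A, T, T)
  "TCAGGCCTAGC" → prefix "TCA" already present; 8 new (G, G, C, C, T, A, G, C)
  "GAGAGTC" → prefix "GAGAGT" already present; 1 new (C)
  "GAGAGTG" → prefix "GAGAGT" already present; 1 new (G)
  "GAGAGTGATAC" → prefix "GAGAGTG" already present; 4 new (A, T, A, C)
  "TCAGCG" → prefix "TCAG" already present; 2 new (C, G)
  "GAGAGGT" → prefix "GAGAG" already present; 2 new (G, T)
  "GAGAGCGGCC" → prefix "GAGAG" already present; 5 new (C, G, G, C, C)
  "GAGAGCAACGT" → prefix "GAGAGC" already present; 5 new (A, A, C, G, T)
  "TCACCCGC" → prefix "TCA" already present; 5 new (C, C, C, G, C)
Total nodes = 10 + 4 + 2 + 1 + 1 + 5 + 2 + 5 + 8 + 1 + 1 + 4 + 2 + 2 + 5 + 5 + 5 = 63

63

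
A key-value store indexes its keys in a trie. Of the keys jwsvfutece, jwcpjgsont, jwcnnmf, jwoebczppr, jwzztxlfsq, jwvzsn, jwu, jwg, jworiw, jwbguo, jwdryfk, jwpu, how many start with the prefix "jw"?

12

Filter for entries beginning with "jw":
Words under "jw": jwbguo, jwcnnmf, jwcpjgsont, jwdryfk, jwg, jwoebczppr, jworiw, jwpu, jwsvfutece, jwu, jwvzsn, jwzztxlfsq
Count: 12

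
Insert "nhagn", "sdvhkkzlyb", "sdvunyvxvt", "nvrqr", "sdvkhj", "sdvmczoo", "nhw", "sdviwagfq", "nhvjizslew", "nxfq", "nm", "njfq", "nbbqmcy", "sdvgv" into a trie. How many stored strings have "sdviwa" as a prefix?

Filter for entries beginning with "sdviwa":
Matches: "sdviwagfq"
Count: 1

1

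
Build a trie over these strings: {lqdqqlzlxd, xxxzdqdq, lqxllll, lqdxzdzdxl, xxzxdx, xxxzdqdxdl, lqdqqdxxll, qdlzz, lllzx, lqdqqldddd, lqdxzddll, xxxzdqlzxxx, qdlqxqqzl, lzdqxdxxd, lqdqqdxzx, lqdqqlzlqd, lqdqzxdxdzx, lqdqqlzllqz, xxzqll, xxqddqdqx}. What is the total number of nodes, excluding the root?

101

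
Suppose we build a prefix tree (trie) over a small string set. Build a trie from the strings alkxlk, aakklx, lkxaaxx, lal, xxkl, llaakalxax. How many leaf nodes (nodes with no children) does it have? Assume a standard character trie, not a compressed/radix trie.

A leaf is a node with no children — equivalently, the end of a word that is not a proper prefix of any other stored word.
Those words: "aakklx", "alkxlk", "lal", "lkxaaxx", "llaakalxax", "xxkl"
Leaf count: 6

6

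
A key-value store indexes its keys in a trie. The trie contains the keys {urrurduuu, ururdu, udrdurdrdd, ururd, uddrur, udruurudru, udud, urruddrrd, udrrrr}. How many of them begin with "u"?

9

Walk to "u"; the words in its subtree are exactly those with that prefix.
Matches: "uddrur", "udrdurdrdd", "udrrrr", "udruurudru", "udud", "urruddrrd", "urrurduuu", "ururd", "ururdu"
Count: 9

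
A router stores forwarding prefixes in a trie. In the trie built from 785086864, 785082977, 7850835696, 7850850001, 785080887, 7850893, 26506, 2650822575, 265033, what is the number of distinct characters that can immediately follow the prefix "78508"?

6

Walk "78508" from the root, arriving at one node.
Characters that immediately follow "78508" among the stored strings: {0, 2, 3, 5, 6, 9}.
That node has 6 child edges.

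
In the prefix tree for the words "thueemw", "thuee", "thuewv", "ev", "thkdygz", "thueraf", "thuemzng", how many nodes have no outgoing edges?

6

Leaves are exactly the stored words that no other stored word extends.
Those words: "ev", "thkdygz", "thueemw", "thuemzng", "thueraf", "thuewv"
Leaf count: 6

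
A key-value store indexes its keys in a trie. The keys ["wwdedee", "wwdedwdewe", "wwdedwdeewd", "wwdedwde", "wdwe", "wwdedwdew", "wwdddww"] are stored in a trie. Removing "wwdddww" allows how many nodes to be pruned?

4

Walk "wwdddww" from the leaf back toward the root, removing each node that no remaining word uses.
The suffix "ddww" (4 nodes) is used only by "wwdddww"; the node for "wwd" still has the child "e", so pruning stops there.
Nodes removed: 4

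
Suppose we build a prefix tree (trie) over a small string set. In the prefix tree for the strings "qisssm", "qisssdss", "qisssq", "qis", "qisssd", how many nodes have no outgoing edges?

Leaves are exactly the stored words that no other stored word extends.
Those words: "qisssdss", "qisssm", "qisssq"
Leaf count: 3

3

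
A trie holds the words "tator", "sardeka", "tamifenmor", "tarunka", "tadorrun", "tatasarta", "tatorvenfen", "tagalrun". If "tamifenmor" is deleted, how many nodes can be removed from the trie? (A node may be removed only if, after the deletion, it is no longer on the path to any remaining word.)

After clearing the end-marker at "tamifenmor", prune upward until reaching a node still needed by another word.
The suffix "mifenmor" (8 nodes) is used only by "tamifenmor"; the node for "ta" still has the child "t", so pruning stops there.
Nodes removed: 8

8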